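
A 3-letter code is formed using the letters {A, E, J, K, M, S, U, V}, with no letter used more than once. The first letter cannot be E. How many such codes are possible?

294

The first letter has 8−1 = 7 choices (anything except E).
The remaining 2 letters are filled from the other 7 symbols without repetition: 7 × 6 = 42.
Total: 7 × 42 = 294.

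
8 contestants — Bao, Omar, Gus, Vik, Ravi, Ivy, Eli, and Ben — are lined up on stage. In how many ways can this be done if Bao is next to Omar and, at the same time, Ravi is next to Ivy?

Treat {Bao,Omar} as one block (2 orders) and {Ravi,Ivy} as another (2 orders).
That leaves 6 units to arrange: 2 × 2 × 6! = 4 × 720 = 2880.

2880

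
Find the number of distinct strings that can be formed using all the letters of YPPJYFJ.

Letter multiplicities in YPPJYFJ: F×1, J×2, P×2, Y×2.
The number of distinct arrangements is 7!/(2!·2!·2!) = 5040/8 = 630.

630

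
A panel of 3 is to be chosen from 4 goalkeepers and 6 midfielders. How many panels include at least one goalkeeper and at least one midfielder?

96

Total 3-person selections from all 10: C(10,3) = 120.
Subtract selections that omit an entire group: no goalkeepers → C(6,3) = 20; no midfielders → C(4,3) = 4.
Both groups omitted at once is impossible, so 120 − 24 = 96.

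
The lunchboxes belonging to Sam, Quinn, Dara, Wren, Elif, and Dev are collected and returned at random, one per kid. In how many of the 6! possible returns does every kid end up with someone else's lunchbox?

265

Count assignments avoiding every fixed point. For any j of the 6 kids fixed to their own lunchbox, the other 6−j can be arranged in (6−j)! ways.
By inclusion–exclusion this is Σ_{j=0}^{6} (−1)^j C(6,j)·(6−j)!.
Computing: 720 − 720 + 360 − 120 + 30 − 6 + 1 = 265.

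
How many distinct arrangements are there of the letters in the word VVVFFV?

15

Letter multiplicities in VVVFFV: F×2, V×4.
Dividing 6! = 720 by 4!·2! = 48 for the repeated letters gives 15.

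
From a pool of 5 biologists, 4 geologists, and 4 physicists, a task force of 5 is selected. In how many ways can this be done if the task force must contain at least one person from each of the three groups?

Unrestricted: C(13,5) = 1287 ways to pick any 5 of the 13.
Subtract selections that omit an entire group: no biologists → C(8,5) = 56; no geologists → C(9,5) = 126; no physicists → C(9,5) = 126.
Add back selections omitting two groups (i.e. drawn from a single group): C(5,5) + C(4,5) + C(4,5) = 1.
By inclusion–exclusion: 1287 − 308 + 1 = 980.

980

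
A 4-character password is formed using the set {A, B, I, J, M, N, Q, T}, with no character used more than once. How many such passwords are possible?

This is a permutation of 4 out of 8: P(8,4) = 8!/4!.
8 × 7 × 6 × 5 = 1680.

1680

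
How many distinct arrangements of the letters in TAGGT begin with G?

12

With the first slot taken by G, it remains to arrange the other 4 letters (TAGT).
Those 4 letters have T appearing twice, giving (4)!/(2!) = 12.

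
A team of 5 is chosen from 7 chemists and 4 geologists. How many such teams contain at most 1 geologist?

161

Split by how many geologists are chosen (0 through 1).
Sum: C(4,0)·C(7,5) + C(4,1)·C(7,4) = 21 + 140 = 161.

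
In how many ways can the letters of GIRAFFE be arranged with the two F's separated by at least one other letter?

1800

Total arrangements of GIRAFFE: 7!/(2!) = 2520.
If the two F's are adjacent, glue them into one block, leaving 6 items to arrange: (6)! = 720 ways.
Subtracting, 2520 − 720 = 1800 arrangements keep the F's apart.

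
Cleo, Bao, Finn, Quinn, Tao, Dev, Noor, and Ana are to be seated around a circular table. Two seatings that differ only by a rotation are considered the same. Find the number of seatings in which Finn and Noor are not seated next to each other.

All circular seatings of 8 people number (7)! = 5040.
Those with Finn next to Noor: fuse the pair into one unit and seat 7 units around a circle — 2·(6)! = 1440.
Subtracting, 5040 − 1440 = 3600.

3600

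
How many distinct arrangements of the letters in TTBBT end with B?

With the last slot taken by B, it remains to arrange the other 4 letters (TTBT).
Those 4 letters have T appearing 3 times, giving (4)!/(3!) = 4.

4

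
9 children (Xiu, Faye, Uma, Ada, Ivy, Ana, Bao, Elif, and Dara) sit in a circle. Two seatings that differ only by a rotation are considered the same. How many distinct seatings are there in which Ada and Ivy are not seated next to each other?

All circular seatings of 9 people number (8)! = 40320.
Those with Ada next to Ivy: fuse the pair into one unit and seat 8 units around a circle — 2·(7)! = 10080.
Subtracting, 40320 − 10080 = 30240.

30240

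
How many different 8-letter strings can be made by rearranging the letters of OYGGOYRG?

Letter multiplicities in OYGGOYRG: G×3, O×2, R×1, Y×2.
Dividing 8! = 40320 by 3!·2!·2! = 24 for the repeated letters gives 1680.

1680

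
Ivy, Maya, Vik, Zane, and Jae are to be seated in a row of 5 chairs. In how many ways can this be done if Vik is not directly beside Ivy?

There are 5! = 120 arrangements in all. If Vik and Ivy are adjacent, merging them into one block gives 2·(4)! = 48 arrangements.
Complementary counting: 120 − 48 = 72.

72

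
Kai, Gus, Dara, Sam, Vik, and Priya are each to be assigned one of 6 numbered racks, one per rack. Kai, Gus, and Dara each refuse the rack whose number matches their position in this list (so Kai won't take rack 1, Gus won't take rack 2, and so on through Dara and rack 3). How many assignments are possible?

Let Aᵢ (for i ∈ {1, 2, 3}) be the placements that put person i in their forbidden rack. Any j of these fix j positions, leaving (6−j)! ways to fill the rest, and there are C(3,j) ways to pick which j.
By inclusion–exclusion, the number of valid placements is Σ_{j=0}^{3} (−1)^j C(3,j)·(6−j)!.
Computing: 720 − 360 + 72 − 6 = 426.

426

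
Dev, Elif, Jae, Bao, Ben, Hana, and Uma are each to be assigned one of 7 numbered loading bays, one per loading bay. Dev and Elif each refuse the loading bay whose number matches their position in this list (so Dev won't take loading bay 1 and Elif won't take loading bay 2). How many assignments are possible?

3720

Let Aᵢ (for i ∈ {1, 2}) be the placements that put person i in their forbidden loading bay. Any j of these fix j positions, leaving (7−j)! ways to fill the rest, and there are C(2,j) ways to pick which j.
By inclusion–exclusion, the number of valid placements is Σ_{j=0}^{2} (−1)^j C(2,j)·(7−j)!.
Computing: 5040 − 1440 + 120 = 3720.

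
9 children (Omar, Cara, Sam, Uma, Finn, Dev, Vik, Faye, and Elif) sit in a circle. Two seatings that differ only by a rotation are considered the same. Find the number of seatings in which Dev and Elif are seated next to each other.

Treat {Dev, Elif} as one unit (2 internal orders) and seat the resulting 8 units around the table: (7)! circular arrangements.
So 2 × (7)! = 2 × 5040 = 10080.

10080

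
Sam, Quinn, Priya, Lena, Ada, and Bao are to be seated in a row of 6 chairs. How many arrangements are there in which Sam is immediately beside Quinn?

Glue Sam and Quinn into one block (2 internal orders), leaving 5 units to arrange in a row.
That gives 2 × 5! = 2 × 120 = 240.

240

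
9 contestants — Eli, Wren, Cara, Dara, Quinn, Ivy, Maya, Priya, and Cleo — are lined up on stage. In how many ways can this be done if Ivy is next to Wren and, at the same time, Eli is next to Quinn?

Treat {Ivy,Wren} as one block (2 orders) and {Eli,Quinn} as another (2 orders).
That leaves 7 units to arrange: 2 × 2 × 7! = 4 × 5040 = 20160.

20160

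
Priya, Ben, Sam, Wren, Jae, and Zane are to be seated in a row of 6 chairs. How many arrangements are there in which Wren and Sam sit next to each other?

240

Treat {Wren, Sam} as a single unit. There are 5 units to order, and the pair itself can be ordered 2 ways.
So the count is 2·(5)! = 240.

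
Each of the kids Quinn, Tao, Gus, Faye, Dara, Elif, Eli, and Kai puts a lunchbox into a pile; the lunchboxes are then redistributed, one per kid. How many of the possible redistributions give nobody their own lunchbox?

This is the derangement count D_8: permutations of 8 items with no fixed point.
By inclusion–exclusion this is Σ_{j=0}^{8} (−1)^j C(8,j)·(8−j)!.
Computing: 40320 − 40320 + 20160 − 6720 + 1680 − 336 + 56 − 8 + 1 = 14833.

14833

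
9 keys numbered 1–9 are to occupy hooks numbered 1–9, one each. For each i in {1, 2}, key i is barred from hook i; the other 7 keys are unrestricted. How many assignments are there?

Let Aᵢ (for i ∈ {1, 2}) be the placements that put key i in its forbidden hook. Any j of these fix j positions, leaving (9−j)! ways to fill the rest, and there are C(2,j) ways to pick which j.
By inclusion–exclusion, the number of valid placements is Σ_{j=0}^{2} (−1)^j C(2,j)·(9−j)!.
Computing: 362880 − 80640 + 5040 = 287280.

287280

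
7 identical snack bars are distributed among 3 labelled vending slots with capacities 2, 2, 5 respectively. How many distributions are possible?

Without the upper bounds there are C(9,2) = 36 ways to split 7 among 3 vending slots.
Subtract solutions that violate a single cap (substitute x_i' = x_i − (cap_i+1)): x_1 ≥ 3 gives C(6,2) = 15; x_2 ≥ 3 gives C(6,2) = 15; x_3 ≥ 6 gives C(3,2) = 3. Together 33.
Add back pairs where two caps are both exceeded: 3 + 0 + 0 = 3.
By inclusion–exclusion the count is 36 − 33 + 3 = 6.

6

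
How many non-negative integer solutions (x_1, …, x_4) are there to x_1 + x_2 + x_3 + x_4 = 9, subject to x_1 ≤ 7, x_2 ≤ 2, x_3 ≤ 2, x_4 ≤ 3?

32

Ignoring the caps, the number of non-negative solutions to x_1+…+x_4 = 9 is C(12,3) = 220.
Subtract solutions that violate a single cap (substitute x_i' = x_i − (cap_i+1)): x_1 ≥ 8 gives C(4,3) = 4; x_2 ≥ 3 gives C(9,3) = 84; x_3 ≥ 3 gives C(9,3) = 84; x_4 ≥ 4 gives C(8,3) = 56. Together 228.
Add back pairs where two caps are both exceeded: 0 + 0 + 0 + 20 + 10 + 10 = 40.
By inclusion–exclusion the count is 220 − 228 + 40 = 32.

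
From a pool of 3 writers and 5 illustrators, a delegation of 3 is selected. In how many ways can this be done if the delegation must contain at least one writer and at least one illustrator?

45

Total 3-person selections from all 8: C(8,3) = 56.
Subtract selections that omit an entire group: no writers → C(5,3) = 10; no illustrators → C(3,3) = 1.
Both groups omitted at once is impossible, so 56 − 11 = 45.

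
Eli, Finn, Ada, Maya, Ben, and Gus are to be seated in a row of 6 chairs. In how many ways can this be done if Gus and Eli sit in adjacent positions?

240

Glue Gus and Eli into one block (2 internal orders), leaving 5 units to arrange in a row.
So the count is 2·(5)! = 240.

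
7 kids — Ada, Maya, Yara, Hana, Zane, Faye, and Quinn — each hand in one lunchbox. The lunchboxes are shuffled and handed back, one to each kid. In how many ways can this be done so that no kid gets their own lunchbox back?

Let Aᵢ be the assignments in which kid i gets their own lunchbox. We want the size of the complement of A₁∪…∪A_7.
By inclusion–exclusion this is Σ_{j=0}^{7} (−1)^j C(7,j)·(7−j)!.
Computing: 5040 − 5040 + 2520 − 840 + 210 − 42 + 7 − 1 = 1854.

1854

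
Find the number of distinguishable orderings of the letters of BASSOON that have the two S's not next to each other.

900

There are 7!/(2!·2!) = 1260 arrangements of BASSOON in total.
Arrangements with the S's together: treat SS as one letter, giving (6)!/(2!) = 360.
Subtracting, 1260 − 360 = 900 arrangements keep the S's apart.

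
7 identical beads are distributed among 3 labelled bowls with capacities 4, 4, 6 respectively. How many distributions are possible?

23

By stars and bars, unrestricted non-negative solutions to x_1+…+x_3 = 7 number C(7+2,2) = 36.
Subtract solutions that violate a single cap (substitute x_i' = x_i − (cap_i+1)): x_1 ≥ 5 gives C(4,2) = 6; x_2 ≥ 5 gives C(4,2) = 6; x_3 ≥ 7 gives C(2,2) = 1. Together 13.
No two caps can be exceeded simultaneously, so the pair terms are all 0.
By inclusion–exclusion the count is 36 − 13 + 0 = 23.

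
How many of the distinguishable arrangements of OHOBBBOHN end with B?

1680

With the last slot taken by B, it remains to arrange the other 8 letters (OHOBBOHN).
Those 8 letters have B appearing twice, H appearing twice, and O appearing 3 times, giving (8)!/(3!·2!·2!) = 1680.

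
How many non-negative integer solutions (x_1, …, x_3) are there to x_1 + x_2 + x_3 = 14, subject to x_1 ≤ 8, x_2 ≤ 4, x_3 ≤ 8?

Without the upper bounds there are C(16,2) = 120 ways to split 14 among 3 variables.
Subtract solutions that violate a single cap (substitute x_i' = x_i − (cap_i+1)): x_1 ≥ 9 gives C(7,2) = 21; x_2 ≥ 5 gives C(11,2) = 55; x_3 ≥ 9 gives C(7,2) = 21. Together 97.
Add back pairs where two caps are both exceeded: 1 + 0 + 1 = 2.
By inclusion–exclusion the count is 120 − 97 + 2 = 25.

25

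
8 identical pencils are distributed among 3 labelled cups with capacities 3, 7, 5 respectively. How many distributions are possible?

Without the upper bounds there are C(10,2) = 45 ways to split 8 among 3 cups.
Subtract solutions that violate a single cap (substitute x_i' = x_i − (cap_i+1)): x_1 ≥ 4 gives C(6,2) = 15; x_2 ≥ 8 gives C(2,2) = 1; x_3 ≥ 6 gives C(4,2) = 6. Together 22.
No two caps can be exceeded simultaneously, so the pair terms are all 0.
By inclusion–exclusion the count is 45 − 22 + 0 = 23.

23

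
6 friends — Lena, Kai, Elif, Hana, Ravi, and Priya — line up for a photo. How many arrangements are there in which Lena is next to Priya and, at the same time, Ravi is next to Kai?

Treat {Lena,Priya} as one block (2 orders) and {Ravi,Kai} as another (2 orders).
That leaves 4 units to arrange: 2 × 2 × 4! = 4 × 24 = 96.

96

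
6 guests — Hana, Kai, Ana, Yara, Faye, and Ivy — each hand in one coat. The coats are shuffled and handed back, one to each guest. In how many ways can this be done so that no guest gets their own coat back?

265

This is the derangement count D_6: permutations of 6 items with no fixed point.
By inclusion–exclusion this is Σ_{j=0}^{6} (−1)^j C(6,j)·(6−j)!.
Computing: 720 − 720 + 360 − 120 + 30 − 6 + 1 = 265.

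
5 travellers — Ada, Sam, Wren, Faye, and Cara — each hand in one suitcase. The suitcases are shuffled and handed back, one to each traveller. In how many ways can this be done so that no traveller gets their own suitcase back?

Count assignments avoiding every fixed point. For any j of the 5 travellers fixed to their own suitcase, the other 5−j can be arranged in (5−j)! ways.
By inclusion–exclusion this is Σ_{j=0}^{5} (−1)^j C(5,j)·(5−j)!.
Computing: 120 − 120 + 60 − 20 + 5 − 1 = 44.

44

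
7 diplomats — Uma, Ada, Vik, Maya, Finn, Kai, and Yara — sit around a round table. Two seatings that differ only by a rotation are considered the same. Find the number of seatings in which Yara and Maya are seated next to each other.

Glue Yara and Maya into a block (2 internal orders). Seating 6 units around a circle gives (5)! arrangements.
So 2 × (5)! = 2 × 120 = 240.

240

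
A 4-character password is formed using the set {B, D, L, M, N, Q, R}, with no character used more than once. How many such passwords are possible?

With no repetition, fill the 4 characters in order: 7 choices, then 6, down to 4.
7 × 6 × 5 × 4 = 840.

840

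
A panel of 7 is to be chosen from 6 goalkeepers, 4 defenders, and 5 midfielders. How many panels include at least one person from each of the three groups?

5949

With no constraint there are C(15,7) = 6435 possible selections.
Subtract selections that omit an entire group: no goalkeepers → C(9,7) = 36; no defenders → C(11,7) = 330; no midfielders → C(10,7) = 120.
Add back selections omitting two groups (i.e. drawn from a single group): C(6,7) + C(4,7) + C(5,7) = 0.
By inclusion–exclusion: 6435 − 486 + 0 = 5949.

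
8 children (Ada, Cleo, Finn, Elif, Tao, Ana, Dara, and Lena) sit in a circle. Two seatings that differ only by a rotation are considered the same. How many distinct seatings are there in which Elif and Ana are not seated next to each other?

3600

All circular seatings of 8 people number (7)! = 5040.
Seatings with Elif beside Ana: treat them as a block with 2 internal orders, giving 2 × (6)! = 1440.
Subtracting, 5040 − 1440 = 3600.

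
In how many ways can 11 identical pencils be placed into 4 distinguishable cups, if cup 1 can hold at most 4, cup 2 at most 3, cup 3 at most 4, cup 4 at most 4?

By stars and bars, unrestricted non-negative solutions to x_1+…+x_4 = 11 number C(11+3,3) = 364.
Subtract solutions that violate a single cap (substitute x_i' = x_i − (cap_i+1)): x_1 ≥ 5 gives C(9,3) = 84; x_2 ≥ 4 gives C(10,3) = 120; x_3 ≥ 5 gives C(9,3) = 84; x_4 ≥ 5 gives C(9,3) = 84. Together 372.
Add back pairs where two caps are both exceeded: 10 + 4 + 4 + 10 + 10 + 4 = 42.
By inclusion–exclusion the count is 364 − 372 + 42 = 34.

34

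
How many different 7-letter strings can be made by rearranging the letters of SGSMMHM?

420

Letter multiplicities in SGSMMHM: G×1, H×1, M×3, S×2.
So there are 7! / (3!·2!) = 420 distinguishable arrangements.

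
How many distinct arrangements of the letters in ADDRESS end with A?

180

Fix A in the last position and arrange the remaining 6 letters.
Those 6 letters have D appearing twice and S appearing twice, giving (6)!/(2!·2!) = 180.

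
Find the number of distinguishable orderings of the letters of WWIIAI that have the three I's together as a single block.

Treat the 3 copies of I as a single block. The multiset to arrange is then {III, A, W, W}, 4 items in all.
That gives (4)!/(2!) = 12 arrangements.

12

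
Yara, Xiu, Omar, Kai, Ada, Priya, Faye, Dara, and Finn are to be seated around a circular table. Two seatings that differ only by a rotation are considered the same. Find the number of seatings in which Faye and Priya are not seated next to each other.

Without the restriction there are (8)! = 40320 seatings.
Those with Faye next to Priya: fuse the pair into one unit and seat 8 units around a circle — 2·(7)! = 10080.
Subtracting, 40320 − 10080 = 30240.

30240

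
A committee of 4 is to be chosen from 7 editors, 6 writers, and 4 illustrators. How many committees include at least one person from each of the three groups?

Unrestricted: C(17,4) = 2380 ways to pick any 4 of the 17.
Subtract selections that omit an entire group: no editors → C(10,4) = 210; no writers → C(11,4) = 330; no illustrators → C(13,4) = 715.
Add back selections omitting two groups (i.e. drawn from a single group): C(7,4) + C(6,4) + C(4,4) = 51.
By inclusion–exclusion: 2380 − 1255 + 51 = 1176.

1176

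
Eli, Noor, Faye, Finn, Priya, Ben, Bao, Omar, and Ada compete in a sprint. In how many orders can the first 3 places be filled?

This is an ordered selection of 3 from 9: P(9,3).
That gives 9 × 8 × 7 = 504.

504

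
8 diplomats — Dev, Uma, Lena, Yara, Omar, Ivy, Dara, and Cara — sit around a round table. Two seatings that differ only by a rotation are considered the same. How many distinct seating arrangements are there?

Fix one person's seat to break rotational symmetry; the remaining 7 people can be arranged in (7)! = 5040 ways.

5040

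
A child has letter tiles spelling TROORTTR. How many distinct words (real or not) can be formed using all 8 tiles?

TROORTTR has 8 letters with O appearing twice, R appearing 3 times, and T appearing 3 times.
Dividing 8! = 40320 by 3!·3!·2! = 72 for the repeated letters gives 560.

560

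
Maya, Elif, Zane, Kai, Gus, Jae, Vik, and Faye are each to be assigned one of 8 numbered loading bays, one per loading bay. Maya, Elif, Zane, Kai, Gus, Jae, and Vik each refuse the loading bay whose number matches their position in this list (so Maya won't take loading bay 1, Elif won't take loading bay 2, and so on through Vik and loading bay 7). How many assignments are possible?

16687

Let Aᵢ (for 1 ≤ i ≤ 7) be the placements that put person i in their forbidden loading bay. Any j of these fix j positions, leaving (8−j)! ways to fill the rest, and there are C(7,j) ways to pick which j.
By inclusion–exclusion, the number of valid placements is Σ_{j=0}^{7} (−1)^j C(7,j)·(8−j)!.
Computing: 40320 − 35280 + 15120 − 4200 + 840 − 126 + 14 − 1 = 16687.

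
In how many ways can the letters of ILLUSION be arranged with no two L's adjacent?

7560

There are 8!/(2!·2!) = 10080 arrangements of ILLUSION in total.
If the two L's are adjacent, glue them into one block, leaving 7 items to arrange: (7)!/(2!) = 2520 ways.
Subtracting, 10080 − 2520 = 7560 arrangements keep the L's apart.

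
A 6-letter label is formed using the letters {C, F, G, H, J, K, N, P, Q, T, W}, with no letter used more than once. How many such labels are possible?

332640

Choose and order 6 of the 11 symbols: the first letter has 11 options, the next 10, and so on down to 6.
That product is 11 × 10 × 9 × 8 × 7 × 6 = 332640.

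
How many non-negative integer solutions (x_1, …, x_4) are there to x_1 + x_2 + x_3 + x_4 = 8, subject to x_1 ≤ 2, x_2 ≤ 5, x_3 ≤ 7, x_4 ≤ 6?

Without the upper bounds there are C(11,3) = 165 ways to split 8 among 4 variables.
Subtract solutions that violate a single cap (substitute x_i' = x_i − (cap_i+1)): x_1 ≥ 3 gives C(8,3) = 56; x_2 ≥ 6 gives C(5,3) = 10; x_3 ≥ 8 gives C(3,3) = 1; x_4 ≥ 7 gives C(4,3) = 4. Together 71.
No two caps can be exceeded simultaneously, so the pair terms are all 0.
By inclusion–exclusion the count is 165 − 71 + 0 = 94.

94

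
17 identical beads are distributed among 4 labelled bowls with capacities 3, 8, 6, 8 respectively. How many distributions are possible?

126

Without the upper bounds there are C(20,3) = 1140 ways to split 17 among 4 bowls.
Subtract solutions that violate a single cap (substitute x_i' = x_i − (cap_i+1)): x_1 ≥ 4 gives C(16,3) = 560; x_2 ≥ 9 gives C(11,3) = 165; x_3 ≥ 7 gives C(13,3) = 286; x_4 ≥ 9 gives C(11,3) = 165. Together 1176.
Add back pairs where two caps are both exceeded: 35 + 84 + 35 + 4 + 0 + 4 = 162.
By inclusion–exclusion the count is 1140 − 1176 + 162 = 126.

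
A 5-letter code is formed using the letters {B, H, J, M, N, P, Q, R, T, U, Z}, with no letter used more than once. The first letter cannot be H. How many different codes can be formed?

The first letter has 11−1 = 10 choices (anything except H).
The remaining 4 letters are filled from the other 10 symbols without repetition: 10 × 9 × 8 × 7 = 5040.
Total: 10 × 5040 = 50400.

50400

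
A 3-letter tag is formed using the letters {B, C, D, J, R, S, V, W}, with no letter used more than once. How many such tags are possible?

336

This is a permutation of 3 out of 8: P(8,3) = 8!/5!.
8 × 7 × 6 = 336.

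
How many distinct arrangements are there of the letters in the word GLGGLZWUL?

10080

GLGGLZWUL has 9 letters with G appearing 3 times and L appearing 3 times.
The number of distinct arrangements is 9!/(3!·3!) = 362880/36 = 10080.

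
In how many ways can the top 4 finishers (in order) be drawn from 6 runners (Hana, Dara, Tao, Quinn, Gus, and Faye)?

360

This is an ordered selection of 4 from 6: P(6,4).
That gives 6 × 5 × 4 × 3 = 360.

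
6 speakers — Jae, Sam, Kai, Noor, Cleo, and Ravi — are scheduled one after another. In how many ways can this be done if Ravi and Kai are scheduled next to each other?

240

Treat {Ravi, Kai} as a single unit. There are 5 units to order, and the pair itself can be ordered 2 ways.
So the count is 2·(5)! = 240.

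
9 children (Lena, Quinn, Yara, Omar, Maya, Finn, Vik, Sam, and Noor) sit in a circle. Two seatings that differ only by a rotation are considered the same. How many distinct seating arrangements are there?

Around a circle, 9 distinct people have 9!/9 = (8)! = 40320 rotationally distinct seatings.

40320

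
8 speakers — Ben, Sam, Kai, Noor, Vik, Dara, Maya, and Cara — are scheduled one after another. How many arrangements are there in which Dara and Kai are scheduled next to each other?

10080

Glue Dara and Kai into one block (2 internal orders), leaving 7 units to arrange in a row.
So the count is 2·(7)! = 10080.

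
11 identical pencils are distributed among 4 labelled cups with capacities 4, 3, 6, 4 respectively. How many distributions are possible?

By stars and bars, unrestricted non-negative solutions to x_1+…+x_4 = 11 number C(11+3,3) = 364.
Subtract solutions that violate a single cap (substitute x_i' = x_i − (cap_i+1)): x_1 ≥ 5 gives C(9,3) = 84; x_2 ≥ 4 gives C(10,3) = 120; x_3 ≥ 7 gives C(7,3) = 35; x_4 ≥ 5 gives C(9,3) = 84. Together 323.
Add back pairs where two caps are both exceeded: 10 + 0 + 4 + 1 + 10 + 0 = 25.
By inclusion–exclusion the count is 364 − 323 + 25 = 66.

66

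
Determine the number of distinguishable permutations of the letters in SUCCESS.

SUCCESS has 7 letters with C appearing twice and S appearing 3 times.
Dividing 7! = 5040 by 3!·2! = 12 for the repeated letters gives 420.

420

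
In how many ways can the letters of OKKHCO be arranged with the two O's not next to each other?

120

There are 6!/(2!·2!) = 180 arrangements of OKKHCO in total.
If the two O's are adjacent, glue them into one block, leaving 5 items to arrange: (5)!/(2!) = 60 ways.
Hence 180 − 60 = 120.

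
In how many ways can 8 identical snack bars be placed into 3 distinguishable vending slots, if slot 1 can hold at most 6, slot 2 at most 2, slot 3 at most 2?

Ignoring the caps, the number of non-negative solutions to x_1+…+x_3 = 8 is C(10,2) = 45.
Subtract solutions that violate a single cap (substitute x_i' = x_i − (cap_i+1)): x_1 ≥ 7 gives C(3,2) = 3; x_2 ≥ 3 gives C(7,2) = 21; x_3 ≥ 3 gives C(7,2) = 21. Together 45.
Add back pairs where two caps are both exceeded: 0 + 0 + 6 = 6.
By inclusion–exclusion the count is 45 − 45 + 6 = 6.

6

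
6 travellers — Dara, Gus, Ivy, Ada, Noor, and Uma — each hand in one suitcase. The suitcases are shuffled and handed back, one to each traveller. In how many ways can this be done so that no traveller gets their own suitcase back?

Count assignments avoiding every fixed point. For any j of the 6 travellers fixed to their own suitcase, the other 6−j can be arranged in (6−j)! ways.
By inclusion–exclusion this is Σ_{j=0}^{6} (−1)^j C(6,j)·(6−j)!.
Computing: 720 − 720 + 360 − 120 + 30 − 6 + 1 = 265.

265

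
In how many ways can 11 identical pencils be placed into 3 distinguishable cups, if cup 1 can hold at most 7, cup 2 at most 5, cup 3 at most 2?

By stars and bars, unrestricted non-negative solutions to x_1+…+x_3 = 11 number C(11+2,2) = 78.
Subtract solutions that violate a single cap (substitute x_i' = x_i − (cap_i+1)): x_1 ≥ 8 gives C(5,2) = 10; x_2 ≥ 6 gives C(7,2) = 21; x_3 ≥ 3 gives C(10,2) = 45. Together 76.
Add back pairs where two caps are both exceeded: 0 + 1 + 6 = 7.
By inclusion–exclusion the count is 78 − 76 + 7 = 9.

9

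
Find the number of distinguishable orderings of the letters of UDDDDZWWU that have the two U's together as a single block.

Treat the 2 copies of U as a single block. The multiset to arrange is then {UU, D, D, D, D, W, W, Z}, 8 items in all.
That gives (8)!/(4!·2!) = 840 arrangements.

840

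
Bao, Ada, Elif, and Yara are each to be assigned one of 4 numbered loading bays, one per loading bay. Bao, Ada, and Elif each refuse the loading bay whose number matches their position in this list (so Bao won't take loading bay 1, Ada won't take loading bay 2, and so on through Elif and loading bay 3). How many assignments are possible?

11

Let Aᵢ (for i ∈ {1, 2, 3}) be the placements that put person i in their forbidden loading bay. Any j of these fix j positions, leaving (4−j)! ways to fill the rest, and there are C(3,j) ways to pick which j.
By inclusion–exclusion, the number of valid placements is Σ_{j=0}^{3} (−1)^j C(3,j)·(4−j)!.
Computing: 24 − 18 + 6 − 1 = 11.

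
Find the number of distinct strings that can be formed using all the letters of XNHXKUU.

XNHXKUU has 7 letters with U appearing twice and X appearing twice.
So there are 7! / (2!·2!) = 1260 distinguishable arrangements.

1260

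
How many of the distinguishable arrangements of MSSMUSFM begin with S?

With the first slot taken by S, it remains to arrange the other 7 letters (MSMUSFM).
Those 7 letters have M appearing 3 times and S appearing twice, giving (7)!/(3!·2!) = 420.

420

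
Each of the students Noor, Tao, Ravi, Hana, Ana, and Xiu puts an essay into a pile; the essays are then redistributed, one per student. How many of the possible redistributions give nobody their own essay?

265

Count assignments avoiding every fixed point. For any j of the 6 students fixed to their own essay, the other 6−j can be arranged in (6−j)! ways.
By inclusion–exclusion this is Σ_{j=0}^{6} (−1)^j C(6,j)·(6−j)!.
Computing: 720 − 720 + 360 − 120 + 30 − 6 + 1 = 265.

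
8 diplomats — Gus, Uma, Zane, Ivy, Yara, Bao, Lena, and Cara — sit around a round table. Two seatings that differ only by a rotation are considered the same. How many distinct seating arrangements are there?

5040

Seat Gus anywhere (absorbing the rotational symmetry), then permute the other 7: (7)! = 5040.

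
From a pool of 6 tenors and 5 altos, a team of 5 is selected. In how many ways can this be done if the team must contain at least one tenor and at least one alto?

455

Unrestricted: C(11,5) = 462 ways to pick any 5 of the 11.
Subtract selections that omit an entire group: no tenors → C(5,5) = 1; no altos → C(6,5) = 6.
Both groups omitted at once is impossible, so 462 − 7 = 455.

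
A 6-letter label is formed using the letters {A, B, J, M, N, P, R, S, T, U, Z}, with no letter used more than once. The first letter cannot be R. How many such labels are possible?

The first letter has 11−1 = 10 choices (anything except R).
The remaining 5 letters are filled from the other 10 symbols without repetition: 10 × 9 × 8 × 7 × 6 = 30240.
Total: 10 × 30240 = 302400.

302400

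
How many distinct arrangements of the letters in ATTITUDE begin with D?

840

With the first slot taken by D, it remains to arrange the other 7 letters (ATTITUE).
Those 7 letters have T appearing 3 times, giving (7)!/(3!) = 840.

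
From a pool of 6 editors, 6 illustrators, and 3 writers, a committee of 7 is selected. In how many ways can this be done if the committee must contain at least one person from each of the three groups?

Total 7-person selections from all 15: C(15,7) = 6435.
Subtract selections that omit an entire group: no editors → C(9,7) = 36; no illustrators → C(9,7) = 36; no writers → C(12,7) = 792.
Add back selections omitting two groups (i.e. drawn from a single group): C(6,7) + C(6,7) + C(3,7) = 0.
By inclusion–exclusion: 6435 − 864 + 0 = 5571.

5571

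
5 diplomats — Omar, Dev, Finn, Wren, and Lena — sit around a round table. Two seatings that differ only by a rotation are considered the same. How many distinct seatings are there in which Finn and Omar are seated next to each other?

12

Glue Finn and Omar into a block (2 internal orders). Seating 4 units around a circle gives (3)! arrangements.
So 2 × (3)! = 2 × 6 = 12.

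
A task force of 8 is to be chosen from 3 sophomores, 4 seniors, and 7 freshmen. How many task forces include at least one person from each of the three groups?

With no constraint there are C(14,8) = 3003 possible selections.
Subtract selections that omit an entire group: no sophomores → C(11,8) = 165; no seniors → C(10,8) = 45; no freshmen → C(7,8) = 0.
Add back selections omitting two groups (i.e. drawn from a single group): C(3,8) + C(4,8) + C(7,8) = 0.
By inclusion–exclusion: 3003 − 210 + 0 = 2793.

2793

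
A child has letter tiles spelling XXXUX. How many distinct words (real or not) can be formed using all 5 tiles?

5

The 5 letters of XXXUX have repeats: X appearing 4 times.
So there are 5! / (4!) = 5 distinguishable arrangements.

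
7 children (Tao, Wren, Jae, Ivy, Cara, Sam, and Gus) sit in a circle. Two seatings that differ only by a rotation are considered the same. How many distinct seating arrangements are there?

Fix one person's seat to break rotational symmetry; the remaining 6 people can be arranged in (6)! = 720 ways.

720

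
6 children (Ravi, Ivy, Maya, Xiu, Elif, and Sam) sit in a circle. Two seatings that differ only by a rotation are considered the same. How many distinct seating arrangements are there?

Seat Ravi anywhere (absorbing the rotational symmetry), then permute the other 5: (5)! = 120.

120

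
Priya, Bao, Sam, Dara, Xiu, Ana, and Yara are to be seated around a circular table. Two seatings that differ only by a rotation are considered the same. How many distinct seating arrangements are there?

720

Fix one person's seat to break rotational symmetry; the remaining 6 people can be arranged in (6)! = 720 ways.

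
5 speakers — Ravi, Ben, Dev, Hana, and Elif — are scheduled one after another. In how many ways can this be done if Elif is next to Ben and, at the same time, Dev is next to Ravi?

24

Treat {Elif,Ben} as one block (2 orders) and {Dev,Ravi} as another (2 orders).
That leaves 3 units to arrange: 2 × 2 × 3! = 4 × 6 = 24.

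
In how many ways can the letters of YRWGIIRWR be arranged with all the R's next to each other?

1260

Treat the 3 copies of R as a single block. The multiset to arrange is then {RRR, G, I, I, W, W, Y}, 7 items in all.
That gives (7)!/(2!·2!) = 1260 arrangements.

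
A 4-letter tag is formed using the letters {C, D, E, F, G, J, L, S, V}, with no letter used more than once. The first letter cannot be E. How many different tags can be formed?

2688

The first letter has 9−1 = 8 choices (anything except E).
The remaining 3 letters are filled from the other 8 symbols without repetition: 8 × 7 × 6 = 336.
Total: 8 × 336 = 2688.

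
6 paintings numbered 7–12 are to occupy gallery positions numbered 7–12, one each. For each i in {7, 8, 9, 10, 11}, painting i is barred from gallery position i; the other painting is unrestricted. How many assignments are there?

Let Aᵢ (for 7 ≤ i ≤ 11) be the placements that put painting i in its forbidden gallery position. Any j of these fix j positions, leaving (6−j)! ways to fill the rest, and there are C(5,j) ways to pick which j.
By inclusion–exclusion, the number of valid placements is Σ_{j=0}^{5} (−1)^j C(5,j)·(6−j)!.
Computing: 720 − 600 + 240 − 60 + 10 − 1 = 309.

309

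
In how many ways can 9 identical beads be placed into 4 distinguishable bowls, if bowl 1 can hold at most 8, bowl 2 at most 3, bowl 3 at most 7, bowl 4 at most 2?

Ignoring the caps, the number of non-negative solutions to x_1+…+x_4 = 9 is C(12,3) = 220.
Subtract solutions that violate a single cap (substitute x_i' = x_i − (cap_i+1)): x_1 ≥ 9 gives C(3,3) = 1; x_2 ≥ 4 gives C(8,3) = 56; x_3 ≥ 8 gives C(4,3) = 4; x_4 ≥ 3 gives C(9,3) = 84. Together 145.
Add back pairs where two caps are both exceeded: 0 + 0 + 0 + 0 + 10 + 0 = 10.
By inclusion–exclusion the count is 220 − 145 + 10 = 85.

85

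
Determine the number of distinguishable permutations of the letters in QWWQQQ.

15

QWWQQQ has 6 letters with Q appearing 4 times and W appearing twice.
So there are 6! / (4!·2!) = 15 distinguishable arrangements.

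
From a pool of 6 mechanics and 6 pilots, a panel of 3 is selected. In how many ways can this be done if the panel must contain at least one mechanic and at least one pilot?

180

Total 3-person selections from all 12: C(12,3) = 220.
Selections missing a whole group: no mechanics → C(6,3) = 20; no pilots → C(6,3) = 20.
Both groups omitted at once is impossible, so 220 − 40 = 180.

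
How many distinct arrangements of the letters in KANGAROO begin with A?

With the first slot taken by A, it remains to arrange the other 7 letters (KNGAROO).
Those 7 letters have O appearing twice, giving (7)!/(2!) = 2520.

2520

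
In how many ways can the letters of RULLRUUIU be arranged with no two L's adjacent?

2940

Total arrangements of RULLRUUIU: 9!/(4!·2!·2!) = 3780.
Arrangements with the L's together: treat LL as one letter, giving (8)!/(4!·2!) = 840.
Hence 3780 − 840 = 2940.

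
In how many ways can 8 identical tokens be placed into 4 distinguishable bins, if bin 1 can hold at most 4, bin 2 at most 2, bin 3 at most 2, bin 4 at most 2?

By stars and bars, unrestricted non-negative solutions to x_1+…+x_4 = 8 number C(8+3,3) = 165.
Subtract solutions that violate a single cap (substitute x_i' = x_i − (cap_i+1)): x_1 ≥ 5 gives C(6,3) = 20; x_2 ≥ 3 gives C(8,3) = 56; x_3 ≥ 3 gives C(8,3) = 56; x_4 ≥ 3 gives C(8,3) = 56. Together 188.
Add back pairs where two caps are both exceeded: 1 + 1 + 1 + 10 + 10 + 10 = 33.
By inclusion–exclusion the count is 165 − 188 + 33 = 10.

10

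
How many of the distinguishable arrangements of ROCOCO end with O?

With the last slot taken by O, it remains to arrange the other 5 letters (RCOCO).
Those 5 letters have C appearing twice and O appearing twice, giving (5)!/(2!·2!) = 30.

30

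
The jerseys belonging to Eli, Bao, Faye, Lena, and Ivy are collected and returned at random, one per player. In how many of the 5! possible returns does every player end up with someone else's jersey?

Let Aᵢ be the assignments in which player i gets their old jersey. We want the size of the complement of A₁∪…∪A_5.
By inclusion–exclusion this is Σ_{j=0}^{5} (−1)^j C(5,j)·(5−j)!.
Computing: 120 − 120 + 60 − 20 + 5 − 1 = 44.

44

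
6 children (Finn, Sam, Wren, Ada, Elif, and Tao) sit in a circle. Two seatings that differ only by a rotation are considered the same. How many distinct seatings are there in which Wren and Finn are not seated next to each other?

72

All circular seatings of 6 people number (5)! = 120.
Those with Wren next to Finn: fuse the pair into one unit and seat 5 units around a circle — 2·(4)! = 48.
Subtracting, 120 − 48 = 72.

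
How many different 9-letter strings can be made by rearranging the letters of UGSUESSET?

15120

UGSUESSET has 9 letters with E appearing twice, S appearing 3 times, and U appearing twice.
So there are 9! / (3!·2!·2!) = 15120 distinguishable arrangements.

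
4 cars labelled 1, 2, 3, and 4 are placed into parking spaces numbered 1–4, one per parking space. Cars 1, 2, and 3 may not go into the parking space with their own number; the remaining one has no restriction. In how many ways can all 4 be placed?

11

Let Aᵢ (for i ∈ {1, 2, 3}) be the placements that put car i in its forbidden parking space. Any j of these fix j positions, leaving (4−j)! ways to fill the rest, and there are C(3,j) ways to pick which j.
By inclusion–exclusion, the number of valid placements is Σ_{j=0}^{3} (−1)^j C(3,j)·(4−j)!.
Computing: 24 − 18 + 6 − 1 = 11.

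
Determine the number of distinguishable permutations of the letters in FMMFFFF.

21

Letter multiplicities in FMMFFFF: F×5, M×2.
The number of distinct arrangements is 7!/(5!·2!) = 5040/240 = 21.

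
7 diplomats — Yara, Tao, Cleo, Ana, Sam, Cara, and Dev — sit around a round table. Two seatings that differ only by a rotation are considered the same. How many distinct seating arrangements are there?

Around a circle, 7 distinct people have 7!/7 = (6)! = 720 rotationally distinct seatings.

720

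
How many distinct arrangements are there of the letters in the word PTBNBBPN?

PTBNBBPN has 8 letters with B appearing 3 times, N appearing twice, and P appearing twice.
Dividing 8! = 40320 by 3!·2!·2! = 24 for the repeated letters gives 1680.

1680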